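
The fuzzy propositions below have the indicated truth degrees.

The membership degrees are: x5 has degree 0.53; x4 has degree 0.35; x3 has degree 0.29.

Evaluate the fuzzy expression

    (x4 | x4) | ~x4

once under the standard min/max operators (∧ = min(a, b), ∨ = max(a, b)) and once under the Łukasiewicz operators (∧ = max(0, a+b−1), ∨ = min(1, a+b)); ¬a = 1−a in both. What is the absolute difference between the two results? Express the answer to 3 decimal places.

Under standard min/max:
  x4 | x4 = max(a, b) on (0.35, 0.35) = 0.35
  ~x4 = 1 − 0.35 = 0.65
  (x4 | x4) | ~x4 = max(a, b) on (0.35, 0.65) = 0.65
  → value = 0.6500
Under Łukasiewicz:
  x4 | x4 = min(1, a+b) on (0.35, 0.35) = 0.70
  ~x4 = 1 − 0.35 = 0.65
  (x4 | x4) | ~x4 = min(1, a+b) on (0.70, 0.65) = 1.00
  → value = 1.0000
|0.6500 − 1.0000| = 0.350

0.350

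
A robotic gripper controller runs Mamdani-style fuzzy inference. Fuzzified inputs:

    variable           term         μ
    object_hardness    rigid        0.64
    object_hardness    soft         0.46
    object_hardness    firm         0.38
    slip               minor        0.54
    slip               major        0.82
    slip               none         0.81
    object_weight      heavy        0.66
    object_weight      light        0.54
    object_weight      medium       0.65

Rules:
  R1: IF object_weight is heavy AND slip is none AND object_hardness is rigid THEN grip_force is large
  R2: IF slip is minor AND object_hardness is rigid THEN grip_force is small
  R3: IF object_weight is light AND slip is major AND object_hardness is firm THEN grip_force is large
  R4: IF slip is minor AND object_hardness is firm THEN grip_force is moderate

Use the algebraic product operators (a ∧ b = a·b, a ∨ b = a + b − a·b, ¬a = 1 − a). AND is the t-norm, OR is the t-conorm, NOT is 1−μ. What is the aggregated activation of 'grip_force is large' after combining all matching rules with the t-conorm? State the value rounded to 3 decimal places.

R1: heavy=0.66, none=0.81, rigid=0.64; AND[a·b] → w = 0.3421
R2: minor=0.54, rigid=0.64; AND[a·b] → w = 0.3456
R3: light=0.54, major=0.82, firm=0.38; AND[a·b] → w = 0.1683
R4: minor=0.54, firm=0.38; AND[a·b] → w = 0.2052
Rules with consequent 'large': {R1, R3} → strengths 0.3421, 0.1683
Aggregate via t-conorm [a + b − a·b]: 0.4528

0.453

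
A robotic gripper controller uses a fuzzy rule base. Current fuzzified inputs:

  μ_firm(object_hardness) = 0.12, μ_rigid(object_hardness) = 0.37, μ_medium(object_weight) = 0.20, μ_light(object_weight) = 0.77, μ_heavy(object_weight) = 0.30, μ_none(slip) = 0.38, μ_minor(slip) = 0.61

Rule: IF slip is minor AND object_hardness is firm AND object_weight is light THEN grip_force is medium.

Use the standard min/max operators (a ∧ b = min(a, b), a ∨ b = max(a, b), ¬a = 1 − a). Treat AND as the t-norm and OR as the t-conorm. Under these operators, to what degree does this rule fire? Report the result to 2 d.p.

firing strength: minor=0.61, firm=0.12, light=0.77; AND[min(a, b)] → w = 0.12

0.12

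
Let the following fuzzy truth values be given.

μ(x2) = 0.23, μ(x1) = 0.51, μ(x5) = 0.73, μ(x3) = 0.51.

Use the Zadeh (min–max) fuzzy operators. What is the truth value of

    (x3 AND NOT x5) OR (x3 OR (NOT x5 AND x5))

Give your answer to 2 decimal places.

0.51

NOT x5 = 1 − 0.73 = 0.27
x3 AND NOT x5 = min(a, b) on (0.51, 0.27) = 0.27
NOT x5 = 1 − 0.73 = 0.27
NOT x5 AND x5 = min(a, b) on (0.27, 0.73) = 0.27
x3 OR (NOT x5 AND x5) = max(a, b) on (0.51, 0.27) = 0.51
(x3 AND NOT x5) OR (x3 OR (NOT x5 AND x5)) = max(a, b) on (0.27, 0.51) = 0.51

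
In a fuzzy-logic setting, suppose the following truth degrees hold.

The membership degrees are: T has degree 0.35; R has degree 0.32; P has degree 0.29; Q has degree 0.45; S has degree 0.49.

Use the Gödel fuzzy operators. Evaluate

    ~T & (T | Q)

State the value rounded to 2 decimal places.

~T = 1 − 0.35 = 0.65
T | Q = max(a, b) on (0.35, 0.45) = 0.45
~T & (T | Q) = min(a, b) on (0.65, 0.45) = 0.45

0.45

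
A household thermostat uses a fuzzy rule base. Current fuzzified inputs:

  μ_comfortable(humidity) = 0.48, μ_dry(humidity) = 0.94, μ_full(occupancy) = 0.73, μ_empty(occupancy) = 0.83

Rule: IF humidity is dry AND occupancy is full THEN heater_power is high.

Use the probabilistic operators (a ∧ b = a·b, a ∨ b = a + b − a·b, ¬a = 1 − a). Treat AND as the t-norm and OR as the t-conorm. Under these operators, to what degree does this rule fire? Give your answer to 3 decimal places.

firing strength: dry=0.94, full=0.73; AND[a·b] → w = 0.6862

0.686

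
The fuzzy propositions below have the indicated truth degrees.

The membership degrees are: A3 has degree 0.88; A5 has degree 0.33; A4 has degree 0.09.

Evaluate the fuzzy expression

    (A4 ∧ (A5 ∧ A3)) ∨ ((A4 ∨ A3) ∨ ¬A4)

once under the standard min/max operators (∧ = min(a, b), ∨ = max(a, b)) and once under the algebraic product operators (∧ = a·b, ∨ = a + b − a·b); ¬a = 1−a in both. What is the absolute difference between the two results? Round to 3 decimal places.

Under standard min/max:
  A5 ∧ A3 = min(a, b) on (0.33, 0.88) = 0.33
  A4 ∧ (A5 ∧ A3) = min(a, b) on (0.09, 0.33) = 0.09
  A4 ∨ A3 = max(a, b) on (0.09, 0.88) = 0.88
  ¬A4 = 1 − 0.09 = 0.91
  (A4 ∨ A3) ∨ ¬A4 = max(a, b) on (0.88, 0.91) = 0.91
  (A4 ∧ (A5 ∧ A3)) ∨ ((A4 ∨ A3) ∨ ¬A4) = max(a, b) on (0.09, 0.91) = 0.91
  → value = 0.9100
Under algebraic product:
  A5 ∧ A3 = a·b on (0.3300, 0.8800) = 0.2904
  A4 ∧ (A5 ∧ A3) = a·b on (0.0900, 0.2904) = 0.0261
  A4 ∨ A3 = a + b − a·b on (0.0900, 0.8800) = 0.8908
  ¬A4 = 1 − 0.0900 = 0.9100
  (A4 ∨ A3) ∨ ¬A4 = a + b − a·b on (0.8908, 0.9100) = 0.9902
  (A4 ∧ (A5 ∧ A3)) ∨ ((A4 ∨ A3) ∨ ¬A4) = a + b − a·b on (0.0261, 0.9902) = 0.9904
  → value = 0.9904
|0.9100 − 0.9904| = 0.080

0.080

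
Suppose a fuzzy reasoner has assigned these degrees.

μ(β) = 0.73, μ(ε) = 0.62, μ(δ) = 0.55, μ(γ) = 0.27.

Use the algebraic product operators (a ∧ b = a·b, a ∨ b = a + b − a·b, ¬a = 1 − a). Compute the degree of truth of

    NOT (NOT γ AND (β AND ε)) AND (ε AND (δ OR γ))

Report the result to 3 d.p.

NOT γ = 1 − 0.2700 = 0.7300
β AND ε = a·b on (0.7300, 0.6200) = 0.4526
NOT γ AND (β AND ε) = a·b on (0.7300, 0.4526) = 0.3304
NOT (NOT γ AND (β AND ε)) = 1 − 0.3304 = 0.6696
δ OR γ = a + b − a·b on (0.5500, 0.2700) = 0.6715
ε AND (δ OR γ) = a·b on (0.6200, 0.6715) = 0.4163
NOT (NOT γ AND (β AND ε)) AND (ε AND (δ OR γ)) = a·b on (0.6696, 0.4163) = 0.2788

0.279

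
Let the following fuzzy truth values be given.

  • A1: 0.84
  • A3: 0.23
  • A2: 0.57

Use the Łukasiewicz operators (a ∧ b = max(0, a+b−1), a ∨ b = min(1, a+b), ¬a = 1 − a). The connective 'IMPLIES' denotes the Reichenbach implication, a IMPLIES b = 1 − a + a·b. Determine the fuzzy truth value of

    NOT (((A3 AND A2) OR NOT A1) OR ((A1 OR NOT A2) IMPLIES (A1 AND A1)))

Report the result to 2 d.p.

0.16

A3 AND A2 = max(0, a+b−1) on (0.23, 0.57) = 0.00
NOT A1 = 1 − 0.84 = 0.16
(A3 AND A2) OR NOT A1 = min(1, a+b) on (0.00, 0.16) = 0.16
NOT A2 = 1 − 0.57 = 0.43
A1 OR NOT A2 = min(1, a+b) on (0.84, 0.43) = 1.00
A1 AND A1 = max(0, a+b−1) on (0.84, 0.84) = 0.68
(A1 OR NOT A2) IMPLIES (A1 AND A1)  [Reichenbach: 1 − a + a·b] with a=1.00, b=0.68 → 0.68
((A3 AND A2) OR NOT A1) OR ((A1 OR NOT A2) IMPLIES (A1 AND A1)) = min(1, a+b) on (0.16, 0.68) = 0.84
NOT (((A3 AND A2) OR NOT A1) OR ((A1 OR NOT A2) IMPLIES (A1 AND A1))) = 1 − 0.84 = 0.16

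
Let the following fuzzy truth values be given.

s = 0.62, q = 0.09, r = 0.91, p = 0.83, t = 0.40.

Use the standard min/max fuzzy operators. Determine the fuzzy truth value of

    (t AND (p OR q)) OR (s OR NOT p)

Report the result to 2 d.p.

0.62

p OR q = max(a, b) on (0.83, 0.09) = 0.83
t AND (p OR q) = min(a, b) on (0.40, 0.83) = 0.40
NOT p = 1 − 0.83 = 0.17
s OR NOT p = max(a, b) on (0.62, 0.17) = 0.62
(t AND (p OR q)) OR (s OR NOT p) = max(a, b) on (0.40, 0.62) = 0.62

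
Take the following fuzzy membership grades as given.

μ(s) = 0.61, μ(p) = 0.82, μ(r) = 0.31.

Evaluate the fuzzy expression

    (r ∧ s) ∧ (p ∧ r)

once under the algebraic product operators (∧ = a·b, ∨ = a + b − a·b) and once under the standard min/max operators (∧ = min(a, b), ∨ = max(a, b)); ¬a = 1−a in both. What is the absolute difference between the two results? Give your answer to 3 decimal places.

Under algebraic product:
  r ∧ s = a·b on (0.3100, 0.6100) = 0.1891
  p ∧ r = a·b on (0.8200, 0.3100) = 0.2542
  (r ∧ s) ∧ (p ∧ r) = a·b on (0.1891, 0.2542) = 0.0481
  → value = 0.0481
Under standard min/max:
  r ∧ s = min(a, b) on (0.31, 0.61) = 0.31
  p ∧ r = min(a, b) on (0.82, 0.31) = 0.31
  (r ∧ s) ∧ (p ∧ r) = min(a, b) on (0.31, 0.31) = 0.31
  → value = 0.3100
|0.0481 − 0.3100| = 0.262

0.262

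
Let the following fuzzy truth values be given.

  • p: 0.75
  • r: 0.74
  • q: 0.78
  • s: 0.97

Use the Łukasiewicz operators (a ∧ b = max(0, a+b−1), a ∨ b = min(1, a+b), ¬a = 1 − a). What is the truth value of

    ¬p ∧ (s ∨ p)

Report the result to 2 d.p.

¬p = 1 − 0.75 = 0.25
s ∨ p = min(1, a+b) on (0.97, 0.75) = 1.00
¬p ∧ (s ∨ p) = max(0, a+b−1) on (0.25, 1.00) = 0.25

0.25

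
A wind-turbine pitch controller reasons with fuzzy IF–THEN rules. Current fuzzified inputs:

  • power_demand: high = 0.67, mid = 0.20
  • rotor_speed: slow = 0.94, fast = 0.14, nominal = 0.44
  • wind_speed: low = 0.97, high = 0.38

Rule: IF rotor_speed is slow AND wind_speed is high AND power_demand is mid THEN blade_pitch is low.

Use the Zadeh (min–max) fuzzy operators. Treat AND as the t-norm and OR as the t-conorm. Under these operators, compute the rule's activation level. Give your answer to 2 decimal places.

0.20

firing strength: slow=0.94, high=0.38, mid=0.20; AND[min(a, b)] → w = 0.20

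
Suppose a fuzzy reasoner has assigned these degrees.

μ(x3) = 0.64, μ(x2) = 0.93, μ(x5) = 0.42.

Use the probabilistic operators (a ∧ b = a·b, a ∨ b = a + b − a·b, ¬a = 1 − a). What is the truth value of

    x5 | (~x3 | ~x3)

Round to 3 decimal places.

~x3 = 1 − 0.6400 = 0.3600
~x3 = 1 − 0.6400 = 0.3600
~x3 | ~x3 = a + b − a·b on (0.3600, 0.3600) = 0.5904
x5 | (~x3 | ~x3) = a + b − a·b on (0.4200, 0.5904) = 0.7624

0.762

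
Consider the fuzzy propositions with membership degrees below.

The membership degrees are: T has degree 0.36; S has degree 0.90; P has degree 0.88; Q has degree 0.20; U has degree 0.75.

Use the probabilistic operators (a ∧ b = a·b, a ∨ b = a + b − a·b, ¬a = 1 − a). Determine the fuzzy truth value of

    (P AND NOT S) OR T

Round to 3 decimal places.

0.416

NOT S = 1 − 0.9000 = 0.1000
P AND NOT S = a·b on (0.8800, 0.1000) = 0.0880
(P AND NOT S) OR T = a + b − a·b on (0.0880, 0.3600) = 0.4163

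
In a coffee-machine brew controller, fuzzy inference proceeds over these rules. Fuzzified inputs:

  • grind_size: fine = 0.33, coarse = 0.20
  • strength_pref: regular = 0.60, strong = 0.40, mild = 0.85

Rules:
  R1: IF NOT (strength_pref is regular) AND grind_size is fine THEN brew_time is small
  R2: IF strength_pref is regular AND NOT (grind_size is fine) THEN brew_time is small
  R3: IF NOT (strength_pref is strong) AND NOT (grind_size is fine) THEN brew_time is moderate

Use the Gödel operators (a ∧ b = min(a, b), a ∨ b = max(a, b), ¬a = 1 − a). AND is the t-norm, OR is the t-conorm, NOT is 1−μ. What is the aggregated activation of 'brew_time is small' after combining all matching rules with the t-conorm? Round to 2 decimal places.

0.60

R1: ¬regular=1−0.60=0.40, fine=0.33; AND[min(a, b)] → w = 0.33
R2: regular=0.60, ¬fine=1−0.33=0.67; AND[min(a, b)] → w = 0.60
R3: ¬strong=1−0.40=0.60, ¬fine=1−0.33=0.67; AND[min(a, b)] → w = 0.60
Rules with consequent 'small': {R1, R2} → strengths 0.33, 0.60
Aggregate via t-conorm [max(a, b)]: 0.60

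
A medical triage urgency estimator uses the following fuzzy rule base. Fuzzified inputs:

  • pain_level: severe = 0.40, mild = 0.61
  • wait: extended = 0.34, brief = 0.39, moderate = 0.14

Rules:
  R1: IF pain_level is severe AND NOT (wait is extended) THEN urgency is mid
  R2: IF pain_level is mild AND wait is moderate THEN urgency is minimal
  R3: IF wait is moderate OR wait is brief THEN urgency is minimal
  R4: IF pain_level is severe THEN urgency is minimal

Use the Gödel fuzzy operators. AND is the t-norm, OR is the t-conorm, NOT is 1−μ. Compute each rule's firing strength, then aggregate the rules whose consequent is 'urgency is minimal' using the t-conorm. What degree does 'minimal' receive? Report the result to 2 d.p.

0.40

R1: severe=0.40, ¬extended=1−0.34=0.66; AND[min(a, b)] → w = 0.40
R2: mild=0.61, moderate=0.14; AND[min(a, b)] → w = 0.14
R3: moderate=0.14, brief=0.39; OR[max(a, b)] → w = 0.39
R4: severe=0.40 → w = 0.40
Rules with consequent 'minimal': {R2, R3, R4} → strengths 0.14, 0.39, 0.40
Aggregate via t-conorm [max(a, b)]: 0.40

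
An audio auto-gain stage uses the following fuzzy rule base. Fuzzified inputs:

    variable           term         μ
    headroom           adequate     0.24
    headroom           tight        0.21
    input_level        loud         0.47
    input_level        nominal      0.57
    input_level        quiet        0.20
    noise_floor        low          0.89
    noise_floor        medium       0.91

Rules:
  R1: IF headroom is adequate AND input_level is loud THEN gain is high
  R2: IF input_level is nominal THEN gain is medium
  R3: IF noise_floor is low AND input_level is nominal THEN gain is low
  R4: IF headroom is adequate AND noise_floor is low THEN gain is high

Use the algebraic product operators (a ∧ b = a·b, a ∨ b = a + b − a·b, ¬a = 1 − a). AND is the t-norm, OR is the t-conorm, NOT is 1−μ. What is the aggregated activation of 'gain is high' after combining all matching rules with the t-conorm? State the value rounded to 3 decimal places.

0.302

R1: adequate=0.24, loud=0.47; AND[a·b] → w = 0.1128
R2: nominal=0.57 → w = 0.5700
R3: low=0.89, nominal=0.57; AND[a·b] → w = 0.5073
R4: adequate=0.24, low=0.89; AND[a·b] → w = 0.2136
Rules with consequent 'high': {R1, R4} → strengths 0.1128, 0.2136
Aggregate via t-conorm [a + b − a·b]: 0.3023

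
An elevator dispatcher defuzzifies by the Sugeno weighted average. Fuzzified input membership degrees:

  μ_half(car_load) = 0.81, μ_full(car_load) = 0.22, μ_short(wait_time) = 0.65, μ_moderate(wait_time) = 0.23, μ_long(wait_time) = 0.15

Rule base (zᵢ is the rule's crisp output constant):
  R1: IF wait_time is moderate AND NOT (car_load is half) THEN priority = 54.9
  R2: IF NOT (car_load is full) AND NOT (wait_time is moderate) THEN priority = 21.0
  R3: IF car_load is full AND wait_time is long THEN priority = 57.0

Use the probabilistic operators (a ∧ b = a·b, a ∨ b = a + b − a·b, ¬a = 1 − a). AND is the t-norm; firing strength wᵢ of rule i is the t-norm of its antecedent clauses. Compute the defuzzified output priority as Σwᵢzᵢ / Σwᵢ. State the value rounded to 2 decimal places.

R1 (z=54.9): moderate=0.23, ¬half=1−0.81=0.19; AND[a·b] → w = 0.0437
R2 (z=21.0): ¬full=1−0.22=0.78, ¬moderate=1−0.23=0.77; AND[a·b] → w = 0.6006
R3 (z=57.0): full=0.22, long=0.15; AND[a·b] → w = 0.0330
Weighted average = (0.0437·54.9 + 0.6006·21.0 + 0.0330·57.0) / (0.0437 + 0.6006 + 0.0330)
  = 16.8927 / 0.6773 = 24.94

24.94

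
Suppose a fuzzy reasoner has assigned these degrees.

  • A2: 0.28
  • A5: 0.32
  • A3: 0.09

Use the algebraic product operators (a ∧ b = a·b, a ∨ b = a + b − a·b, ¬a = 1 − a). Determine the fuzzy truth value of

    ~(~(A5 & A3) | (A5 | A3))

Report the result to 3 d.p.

0.018

A5 & A3 = a·b on (0.3200, 0.0900) = 0.0288
~(A5 & A3) = 1 − 0.0288 = 0.9712
A5 | A3 = a + b − a·b on (0.3200, 0.0900) = 0.3812
~(A5 & A3) | (A5 | A3) = a + b − a·b on (0.9712, 0.3812) = 0.9822
~(~(A5 & A3) | (A5 | A3)) = 1 − 0.9822 = 0.0178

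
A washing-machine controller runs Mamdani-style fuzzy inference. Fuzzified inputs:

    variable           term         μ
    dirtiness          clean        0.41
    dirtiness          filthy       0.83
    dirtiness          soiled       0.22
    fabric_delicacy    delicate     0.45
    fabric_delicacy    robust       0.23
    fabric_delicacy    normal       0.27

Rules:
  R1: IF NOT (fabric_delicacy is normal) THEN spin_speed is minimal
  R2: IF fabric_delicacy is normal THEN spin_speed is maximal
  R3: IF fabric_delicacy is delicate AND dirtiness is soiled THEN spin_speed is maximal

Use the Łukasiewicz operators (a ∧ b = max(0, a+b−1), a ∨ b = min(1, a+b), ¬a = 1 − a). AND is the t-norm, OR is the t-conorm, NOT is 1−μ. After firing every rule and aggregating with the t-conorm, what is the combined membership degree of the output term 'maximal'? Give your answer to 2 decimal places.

R1: ¬normal=1−0.27=0.73 → w = 0.73
R2: normal=0.27 → w = 0.27
R3: delicate=0.45, soiled=0.22; AND[max(0, a+b−1)] → w = 0.00
Rules with consequent 'maximal': {R2, R3} → strengths 0.27, 0.00
Aggregate via t-conorm [min(1, a+b)]: 0.27

0.27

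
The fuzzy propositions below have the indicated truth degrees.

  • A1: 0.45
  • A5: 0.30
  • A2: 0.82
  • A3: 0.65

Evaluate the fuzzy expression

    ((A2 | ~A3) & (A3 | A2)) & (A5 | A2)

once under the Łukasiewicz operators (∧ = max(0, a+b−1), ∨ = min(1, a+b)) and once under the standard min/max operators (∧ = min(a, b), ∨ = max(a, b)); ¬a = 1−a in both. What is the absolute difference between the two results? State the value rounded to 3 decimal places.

0.180

Under Łukasiewicz:
  ~A3 = 1 − 0.65 = 0.35
  A2 | ~A3 = min(1, a+b) on (0.82, 0.35) = 1.00
  A3 | A2 = min(1, a+b) on (0.65, 0.82) = 1.00
  (A2 | ~A3) & (A3 | A2) = max(0, a+b−1) on (1.00, 1.00) = 1.00
  A5 | A2 = min(1, a+b) on (0.30, 0.82) = 1.00
  ((A2 | ~A3) & (A3 | A2)) & (A5 | A2) = max(0, a+b−1) on (1.00, 1.00) = 1.00
  → value = 1.0000
Under standard min/max:
  ~A3 = 1 − 0.65 = 0.35
  A2 | ~A3 = max(a, b) on (0.82, 0.35) = 0.82
  A3 | A2 = max(a, b) on (0.65, 0.82) = 0.82
  (A2 | ~A3) & (A3 | A2) = min(a, b) on (0.82, 0.82) = 0.82
  A5 | A2 = max(a, b) on (0.30, 0.82) = 0.82
  ((A2 | ~A3) & (A3 | A2)) & (A5 | A2) = min(a, b) on (0.82, 0.82) = 0.82
  → value = 0.8200
|1.0000 − 0.8200| = 0.180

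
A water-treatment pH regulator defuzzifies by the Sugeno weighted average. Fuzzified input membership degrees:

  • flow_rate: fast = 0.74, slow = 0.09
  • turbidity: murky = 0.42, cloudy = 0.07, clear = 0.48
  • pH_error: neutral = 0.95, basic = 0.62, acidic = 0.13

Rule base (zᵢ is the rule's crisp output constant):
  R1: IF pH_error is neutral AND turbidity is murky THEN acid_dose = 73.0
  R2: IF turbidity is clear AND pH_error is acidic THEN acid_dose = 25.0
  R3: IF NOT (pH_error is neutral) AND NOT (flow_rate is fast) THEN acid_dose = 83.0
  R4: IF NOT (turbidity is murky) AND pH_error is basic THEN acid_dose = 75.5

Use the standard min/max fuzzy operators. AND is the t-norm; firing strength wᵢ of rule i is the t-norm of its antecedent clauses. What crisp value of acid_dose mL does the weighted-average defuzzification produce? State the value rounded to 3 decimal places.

69.364

R1 (z=73.0): neutral=0.95, murky=0.42; AND[min(a, b)] → w = 0.42
R2 (z=25.0): clear=0.48, acidic=0.13; AND[min(a, b)] → w = 0.13
R3 (z=83.0): ¬neutral=1−0.95=0.05, ¬fast=1−0.74=0.26; AND[min(a, b)] → w = 0.05
R4 (z=75.5): ¬murky=1−0.42=0.58, basic=0.62; AND[min(a, b)] → w = 0.58
Weighted average = (0.42·73.0 + 0.13·25.0 + 0.05·83.0 + 0.58·75.5) / (0.42 + 0.13 + 0.05 + 0.58)
  = 81.8500 / 1.1800 = 69.364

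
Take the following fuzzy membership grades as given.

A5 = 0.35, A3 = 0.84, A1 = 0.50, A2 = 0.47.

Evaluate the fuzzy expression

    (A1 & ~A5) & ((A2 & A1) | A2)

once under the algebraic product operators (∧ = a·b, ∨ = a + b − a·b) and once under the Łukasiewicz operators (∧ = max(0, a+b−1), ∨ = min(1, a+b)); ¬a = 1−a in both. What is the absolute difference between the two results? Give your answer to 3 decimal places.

0.193

Under algebraic product:
  ~A5 = 1 − 0.3500 = 0.6500
  A1 & ~A5 = a·b on (0.5000, 0.6500) = 0.3250
  A2 & A1 = a·b on (0.4700, 0.5000) = 0.2350
  (A2 & A1) | A2 = a + b − a·b on (0.2350, 0.4700) = 0.5945
  (A1 & ~A5) & ((A2 & A1) | A2) = a·b on (0.3250, 0.5945) = 0.1932
  → value = 0.1932
Under Łukasiewicz:
  ~A5 = 1 − 0.35 = 0.65
  A1 & ~A5 = max(0, a+b−1) on (0.50, 0.65) = 0.15
  A2 & A1 = max(0, a+b−1) on (0.47, 0.50) = 0.00
  (A2 & A1) | A2 = min(1, a+b) on (0.00, 0.47) = 0.47
  (A1 & ~A5) & ((A2 & A1) | A2) = max(0, a+b−1) on (0.15, 0.47) = 0.00
  → value = 0.0000
|0.1932 − 0.0000| = 0.193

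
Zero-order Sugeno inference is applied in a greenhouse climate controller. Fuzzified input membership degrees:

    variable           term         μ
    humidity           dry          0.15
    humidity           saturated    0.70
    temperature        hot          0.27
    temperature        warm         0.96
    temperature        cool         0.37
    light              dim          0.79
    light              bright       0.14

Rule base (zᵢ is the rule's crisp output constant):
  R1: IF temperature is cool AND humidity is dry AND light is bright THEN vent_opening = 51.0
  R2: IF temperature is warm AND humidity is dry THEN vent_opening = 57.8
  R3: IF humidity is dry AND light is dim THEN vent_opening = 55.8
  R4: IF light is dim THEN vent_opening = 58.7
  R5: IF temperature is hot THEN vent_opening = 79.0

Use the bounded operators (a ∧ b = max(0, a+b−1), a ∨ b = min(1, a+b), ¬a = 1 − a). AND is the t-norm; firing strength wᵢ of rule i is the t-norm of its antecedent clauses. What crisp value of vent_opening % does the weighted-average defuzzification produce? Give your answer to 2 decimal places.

R1 (z=51.0): cool=0.37, dry=0.15, bright=0.14; AND[max(0, a+b−1)] → w = 0.00
R2 (z=57.8): warm=0.96, dry=0.15; AND[max(0, a+b−1)] → w = 0.11
R3 (z=55.8): dry=0.15, dim=0.79; AND[max(0, a+b−1)] → w = 0.00
R4 (z=58.7): dim=0.79 → w = 0.79
R5 (z=79.0): hot=0.27 → w = 0.27
Weighted average = (0.00·51.0 + 0.11·57.8 + 0.00·55.8 + 0.79·58.7 + 0.27·79.0) / (0.00 + 0.11 + 0.00 + 0.79 + 0.27)
  = 74.0610 / 1.1700 = 63.30

63.30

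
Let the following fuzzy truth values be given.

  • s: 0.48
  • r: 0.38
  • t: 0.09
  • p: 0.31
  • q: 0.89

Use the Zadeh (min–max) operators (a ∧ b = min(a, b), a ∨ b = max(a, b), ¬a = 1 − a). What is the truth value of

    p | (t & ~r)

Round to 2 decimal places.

~r = 1 − 0.38 = 0.62
t & ~r = min(a, b) on (0.09, 0.62) = 0.09
p | (t & ~r) = max(a, b) on (0.31, 0.09) = 0.31

0.31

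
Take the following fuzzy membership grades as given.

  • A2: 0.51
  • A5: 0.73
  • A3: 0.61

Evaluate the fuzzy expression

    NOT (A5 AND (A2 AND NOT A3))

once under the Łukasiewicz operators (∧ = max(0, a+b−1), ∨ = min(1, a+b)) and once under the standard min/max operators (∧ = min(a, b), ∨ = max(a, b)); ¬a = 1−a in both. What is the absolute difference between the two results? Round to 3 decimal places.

0.390

Under Łukasiewicz:
  NOT A3 = 1 − 0.61 = 0.39
  A2 AND NOT A3 = max(0, a+b−1) on (0.51, 0.39) = 0.00
  A5 AND (A2 AND NOT A3) = max(0, a+b−1) on (0.73, 0.00) = 0.00
  NOT (A5 AND (A2 AND NOT A3)) = 1 − 0.00 = 1.00
  → value = 1.0000
Under standard min/max:
  NOT A3 = 1 − 0.61 = 0.39
  A2 AND NOT A3 = min(a, b) on (0.51, 0.39) = 0.39
  A5 AND (A2 AND NOT A3) = min(a, b) on (0.73, 0.39) = 0.39
  NOT (A5 AND (A2 AND NOT A3)) = 1 − 0.39 = 0.61
  → value = 0.6100
|1.0000 − 0.6100| = 0.390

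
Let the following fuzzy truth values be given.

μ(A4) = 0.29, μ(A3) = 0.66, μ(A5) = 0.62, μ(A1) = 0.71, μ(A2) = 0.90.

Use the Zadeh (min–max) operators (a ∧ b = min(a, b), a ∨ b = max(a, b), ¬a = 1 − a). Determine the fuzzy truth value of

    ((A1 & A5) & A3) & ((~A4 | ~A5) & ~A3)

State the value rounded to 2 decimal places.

0.34

A1 & A5 = min(a, b) on (0.71, 0.62) = 0.62
(A1 & A5) & A3 = min(a, b) on (0.62, 0.66) = 0.62
~A4 = 1 − 0.29 = 0.71
~A5 = 1 − 0.62 = 0.38
~A4 | ~A5 = max(a, b) on (0.71, 0.38) = 0.71
~A3 = 1 − 0.66 = 0.34
(~A4 | ~A5) & ~A3 = min(a, b) on (0.71, 0.34) = 0.34
((A1 & A5) & A3) & ((~A4 | ~A5) & ~A3) = min(a, b) on (0.62, 0.34) = 0.34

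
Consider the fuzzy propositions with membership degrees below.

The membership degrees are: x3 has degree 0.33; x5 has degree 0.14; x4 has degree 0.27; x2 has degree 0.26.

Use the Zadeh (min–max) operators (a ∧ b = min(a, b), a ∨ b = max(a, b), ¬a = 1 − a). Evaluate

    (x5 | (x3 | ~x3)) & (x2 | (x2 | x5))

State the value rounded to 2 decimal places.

~x3 = 1 − 0.33 = 0.67
x3 | ~x3 = max(a, b) on (0.33, 0.67) = 0.67
x5 | (x3 | ~x3) = max(a, b) on (0.14, 0.67) = 0.67
x2 | x5 = max(a, b) on (0.26, 0.14) = 0.26
x2 | (x2 | x5) = max(a, b) on (0.26, 0.26) = 0.26
(x5 | (x3 | ~x3)) & (x2 | (x2 | x5)) = min(a, b) on (0.67, 0.26) = 0.26

0.26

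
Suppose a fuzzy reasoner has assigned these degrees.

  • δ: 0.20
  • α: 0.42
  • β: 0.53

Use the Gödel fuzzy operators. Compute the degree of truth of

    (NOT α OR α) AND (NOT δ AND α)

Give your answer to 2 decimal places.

0.42

NOT α = 1 − 0.42 = 0.58
NOT α OR α = max(a, b) on (0.58, 0.42) = 0.58
NOT δ = 1 − 0.20 = 0.80
NOT δ AND α = min(a, b) on (0.80, 0.42) = 0.42
(NOT α OR α) AND (NOT δ AND α) = min(a, b) on (0.58, 0.42) = 0.42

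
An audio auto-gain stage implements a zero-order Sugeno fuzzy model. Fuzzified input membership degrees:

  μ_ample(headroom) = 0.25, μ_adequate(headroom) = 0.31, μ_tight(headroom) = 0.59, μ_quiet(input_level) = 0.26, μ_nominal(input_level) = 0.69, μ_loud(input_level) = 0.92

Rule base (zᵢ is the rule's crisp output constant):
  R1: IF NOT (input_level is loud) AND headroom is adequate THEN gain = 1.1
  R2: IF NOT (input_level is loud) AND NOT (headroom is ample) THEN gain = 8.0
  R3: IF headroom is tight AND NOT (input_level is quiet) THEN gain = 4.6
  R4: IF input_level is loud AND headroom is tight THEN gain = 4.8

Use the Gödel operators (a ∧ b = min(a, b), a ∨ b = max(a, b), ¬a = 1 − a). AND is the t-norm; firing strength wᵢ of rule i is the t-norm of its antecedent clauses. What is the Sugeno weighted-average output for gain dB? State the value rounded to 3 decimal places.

R1 (z=1.1): ¬loud=1−0.92=0.08, adequate=0.31; AND[min(a, b)] → w = 0.08
R2 (z=8.0): ¬loud=1−0.92=0.08, ¬ample=1−0.25=0.75; AND[min(a, b)] → w = 0.08
R3 (z=4.6): tight=0.59, ¬quiet=1−0.26=0.74; AND[min(a, b)] → w = 0.59
R4 (z=4.8): loud=0.92, tight=0.59; AND[min(a, b)] → w = 0.59
Weighted average = (0.08·1.1 + 0.08·8.0 + 0.59·4.6 + 0.59·4.8) / (0.08 + 0.08 + 0.59 + 0.59)
  = 6.2740 / 1.3400 = 4.682

4.682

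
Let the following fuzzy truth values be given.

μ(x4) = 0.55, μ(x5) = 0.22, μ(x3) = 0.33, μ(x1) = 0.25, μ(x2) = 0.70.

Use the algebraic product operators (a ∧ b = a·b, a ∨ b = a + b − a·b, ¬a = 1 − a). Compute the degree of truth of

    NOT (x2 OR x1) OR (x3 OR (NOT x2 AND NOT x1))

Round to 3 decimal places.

0.598

x2 OR x1 = a + b − a·b on (0.7000, 0.2500) = 0.7750
NOT (x2 OR x1) = 1 − 0.7750 = 0.2250
NOT x2 = 1 − 0.7000 = 0.3000
NOT x1 = 1 − 0.2500 = 0.7500
NOT x2 AND NOT x1 = a·b on (0.3000, 0.7500) = 0.2250
x3 OR (NOT x2 AND NOT x1) = a + b − a·b on (0.3300, 0.2250) = 0.4808
NOT (x2 OR x1) OR (x3 OR (NOT x2 AND NOT x1)) = a + b − a·b on (0.2250, 0.4808) = 0.5976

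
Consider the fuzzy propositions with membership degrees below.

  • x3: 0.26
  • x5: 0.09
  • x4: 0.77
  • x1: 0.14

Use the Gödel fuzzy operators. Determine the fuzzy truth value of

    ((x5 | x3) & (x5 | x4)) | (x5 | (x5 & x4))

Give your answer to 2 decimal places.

x5 | x3 = max(a, b) on (0.09, 0.26) = 0.26
x5 | x4 = max(a, b) on (0.09, 0.77) = 0.77
(x5 | x3) & (x5 | x4) = min(a, b) on (0.26, 0.77) = 0.26
x5 & x4 = min(a, b) on (0.09, 0.77) = 0.09
x5 | (x5 & x4) = max(a, b) on (0.09, 0.09) = 0.09
((x5 | x3) & (x5 | x4)) | (x5 | (x5 & x4)) = max(a, b) on (0.26, 0.09) = 0.26

0.26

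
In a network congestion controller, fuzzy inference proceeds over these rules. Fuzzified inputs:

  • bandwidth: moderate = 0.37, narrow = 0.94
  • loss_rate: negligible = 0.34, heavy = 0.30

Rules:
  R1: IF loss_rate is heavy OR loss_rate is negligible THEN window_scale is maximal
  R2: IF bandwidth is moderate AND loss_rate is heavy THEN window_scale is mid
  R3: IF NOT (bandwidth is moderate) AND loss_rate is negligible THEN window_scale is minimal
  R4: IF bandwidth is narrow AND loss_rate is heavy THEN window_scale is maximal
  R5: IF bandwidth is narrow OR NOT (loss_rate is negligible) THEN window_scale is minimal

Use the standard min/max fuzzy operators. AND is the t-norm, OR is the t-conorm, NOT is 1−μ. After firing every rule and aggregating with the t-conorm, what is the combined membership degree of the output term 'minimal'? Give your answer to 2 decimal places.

R1: heavy=0.30, negligible=0.34; OR[max(a, b)] → w = 0.34
R2: moderate=0.37, heavy=0.30; AND[min(a, b)] → w = 0.30
R3: ¬moderate=1−0.37=0.63, negligible=0.34; AND[min(a, b)] → w = 0.34
R4: narrow=0.94, heavy=0.30; AND[min(a, b)] → w = 0.30
R5: narrow=0.94, ¬negligible=1−0.34=0.66; OR[max(a, b)] → w = 0.94
Rules with consequent 'minimal': {R3, R5} → strengths 0.34, 0.94
Aggregate via t-conorm [max(a, b)]: 0.94

0.94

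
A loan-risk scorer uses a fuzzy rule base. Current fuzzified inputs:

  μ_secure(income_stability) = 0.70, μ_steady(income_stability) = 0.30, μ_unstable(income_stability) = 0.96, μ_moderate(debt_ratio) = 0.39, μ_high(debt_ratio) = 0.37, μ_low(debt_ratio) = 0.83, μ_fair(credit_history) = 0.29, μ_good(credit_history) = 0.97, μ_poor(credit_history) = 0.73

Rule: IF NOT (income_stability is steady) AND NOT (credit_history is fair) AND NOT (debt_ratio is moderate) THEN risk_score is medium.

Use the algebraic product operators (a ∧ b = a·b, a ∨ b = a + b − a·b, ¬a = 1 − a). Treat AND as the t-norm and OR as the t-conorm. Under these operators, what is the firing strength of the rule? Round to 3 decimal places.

0.303

firing strength: ¬steady=1−0.30=0.70, ¬fair=1−0.29=0.71, ¬moderate=1−0.39=0.61; AND[a·b] → w = 0.3032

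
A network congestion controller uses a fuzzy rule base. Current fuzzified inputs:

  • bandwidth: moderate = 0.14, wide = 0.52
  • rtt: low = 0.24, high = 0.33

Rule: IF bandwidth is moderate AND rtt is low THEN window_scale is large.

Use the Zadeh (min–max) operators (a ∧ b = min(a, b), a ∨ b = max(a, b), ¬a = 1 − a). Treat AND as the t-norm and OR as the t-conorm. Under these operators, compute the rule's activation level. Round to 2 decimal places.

firing strength: moderate=0.14, low=0.24; AND[min(a, b)] → w = 0.14

0.14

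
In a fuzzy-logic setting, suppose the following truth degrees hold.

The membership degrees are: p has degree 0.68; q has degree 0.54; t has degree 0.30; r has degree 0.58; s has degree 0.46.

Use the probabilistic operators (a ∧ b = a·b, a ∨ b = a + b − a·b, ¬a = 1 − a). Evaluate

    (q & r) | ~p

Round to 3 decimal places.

0.533

q & r = a·b on (0.5400, 0.5800) = 0.3132
~p = 1 − 0.6800 = 0.3200
(q & r) | ~p = a + b − a·b on (0.3132, 0.3200) = 0.5330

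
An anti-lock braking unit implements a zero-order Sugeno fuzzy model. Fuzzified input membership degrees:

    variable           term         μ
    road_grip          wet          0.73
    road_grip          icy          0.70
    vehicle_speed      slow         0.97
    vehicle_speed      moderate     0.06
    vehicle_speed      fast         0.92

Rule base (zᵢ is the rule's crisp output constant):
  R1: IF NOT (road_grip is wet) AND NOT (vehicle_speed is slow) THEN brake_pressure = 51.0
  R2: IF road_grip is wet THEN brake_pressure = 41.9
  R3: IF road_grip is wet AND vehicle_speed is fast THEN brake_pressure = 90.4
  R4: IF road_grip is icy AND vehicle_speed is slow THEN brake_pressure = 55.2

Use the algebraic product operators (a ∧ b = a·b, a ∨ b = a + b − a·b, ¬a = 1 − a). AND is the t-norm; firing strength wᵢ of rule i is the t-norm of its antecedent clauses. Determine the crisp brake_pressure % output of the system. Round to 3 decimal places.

R1 (z=51.0): ¬wet=1−0.73=0.27, ¬slow=1−0.97=0.03; AND[a·b] → w = 0.0081
R2 (z=41.9): wet=0.73 → w = 0.7300
R3 (z=90.4): wet=0.73, fast=0.92; AND[a·b] → w = 0.6716
R4 (z=55.2): icy=0.70, slow=0.97; AND[a·b] → w = 0.6790
Weighted average = (0.0081·51.0 + 0.7300·41.9 + 0.6716·90.4 + 0.6790·55.2) / (0.0081 + 0.7300 + 0.6716 + 0.6790)
  = 129.1935 / 2.0887 = 61.854

61.854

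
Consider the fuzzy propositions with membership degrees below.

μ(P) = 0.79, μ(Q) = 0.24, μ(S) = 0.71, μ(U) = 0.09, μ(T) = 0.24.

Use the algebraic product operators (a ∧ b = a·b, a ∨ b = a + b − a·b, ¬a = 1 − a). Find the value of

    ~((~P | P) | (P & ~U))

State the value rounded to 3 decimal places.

0.047

~P = 1 − 0.7900 = 0.2100
~P | P = a + b − a·b on (0.2100, 0.7900) = 0.8341
~U = 1 − 0.0900 = 0.9100
P & ~U = a·b on (0.7900, 0.9100) = 0.7189
(~P | P) | (P & ~U) = a + b − a·b on (0.8341, 0.7189) = 0.9534
~((~P | P) | (P & ~U)) = 1 − 0.9534 = 0.0466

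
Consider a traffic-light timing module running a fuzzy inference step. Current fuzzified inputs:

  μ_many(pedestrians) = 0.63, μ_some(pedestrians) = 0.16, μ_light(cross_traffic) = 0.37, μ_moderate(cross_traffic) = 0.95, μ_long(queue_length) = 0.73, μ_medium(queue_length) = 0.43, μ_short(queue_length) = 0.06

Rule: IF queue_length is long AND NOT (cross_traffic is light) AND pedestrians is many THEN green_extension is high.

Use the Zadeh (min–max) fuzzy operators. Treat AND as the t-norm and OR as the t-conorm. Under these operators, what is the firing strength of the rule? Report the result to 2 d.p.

firing strength: long=0.73, ¬light=1−0.37=0.63, many=0.63; AND[min(a, b)] → w = 0.63

0.63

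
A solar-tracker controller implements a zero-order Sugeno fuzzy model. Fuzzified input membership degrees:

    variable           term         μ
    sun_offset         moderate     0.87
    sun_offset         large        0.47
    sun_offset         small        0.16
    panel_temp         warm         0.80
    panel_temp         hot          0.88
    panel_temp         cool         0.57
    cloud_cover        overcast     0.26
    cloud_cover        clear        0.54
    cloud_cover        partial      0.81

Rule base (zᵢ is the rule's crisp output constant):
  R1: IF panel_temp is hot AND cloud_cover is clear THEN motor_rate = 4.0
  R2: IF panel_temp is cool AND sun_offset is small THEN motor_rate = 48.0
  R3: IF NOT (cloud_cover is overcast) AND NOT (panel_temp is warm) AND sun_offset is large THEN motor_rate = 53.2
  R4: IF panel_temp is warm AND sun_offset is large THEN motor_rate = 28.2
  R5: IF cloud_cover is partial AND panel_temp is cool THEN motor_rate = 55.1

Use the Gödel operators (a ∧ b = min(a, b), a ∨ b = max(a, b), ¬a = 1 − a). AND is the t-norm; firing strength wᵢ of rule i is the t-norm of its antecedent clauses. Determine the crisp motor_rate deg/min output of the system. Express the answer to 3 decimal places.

33.578

R1 (z=4.0): hot=0.88, clear=0.54; AND[min(a, b)] → w = 0.54
R2 (z=48.0): cool=0.57, small=0.16; AND[min(a, b)] → w = 0.16
R3 (z=53.2): ¬overcast=1−0.26=0.74, ¬warm=1−0.80=0.20, large=0.47; AND[min(a, b)] → w = 0.20
R4 (z=28.2): warm=0.80, large=0.47; AND[min(a, b)] → w = 0.47
R5 (z=55.1): partial=0.81, cool=0.57; AND[min(a, b)] → w = 0.57
Weighted average = (0.54·4.0 + 0.16·48.0 + 0.20·53.2 + 0.47·28.2 + 0.57·55.1) / (0.54 + 0.16 + 0.20 + 0.47 + 0.57)
  = 65.1410 / 1.9400 = 33.578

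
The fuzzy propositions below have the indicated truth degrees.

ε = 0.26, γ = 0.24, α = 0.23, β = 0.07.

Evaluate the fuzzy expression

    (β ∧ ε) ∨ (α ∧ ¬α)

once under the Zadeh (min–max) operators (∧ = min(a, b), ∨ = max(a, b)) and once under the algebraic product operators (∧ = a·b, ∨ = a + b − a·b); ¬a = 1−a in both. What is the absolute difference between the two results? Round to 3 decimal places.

0.038

Under Zadeh (min–max):
  β ∧ ε = min(a, b) on (0.07, 0.26) = 0.07
  ¬α = 1 − 0.23 = 0.77
  α ∧ ¬α = min(a, b) on (0.23, 0.77) = 0.23
  (β ∧ ε) ∨ (α ∧ ¬α) = max(a, b) on (0.07, 0.23) = 0.23
  → value = 0.2300
Under algebraic product:
  β ∧ ε = a·b on (0.0700, 0.2600) = 0.0182
  ¬α = 1 − 0.2300 = 0.7700
  α ∧ ¬α = a·b on (0.2300, 0.7700) = 0.1771
  (β ∧ ε) ∨ (α ∧ ¬α) = a + b − a·b on (0.0182, 0.1771) = 0.1921
  → value = 0.1921
|0.2300 − 0.1921| = 0.038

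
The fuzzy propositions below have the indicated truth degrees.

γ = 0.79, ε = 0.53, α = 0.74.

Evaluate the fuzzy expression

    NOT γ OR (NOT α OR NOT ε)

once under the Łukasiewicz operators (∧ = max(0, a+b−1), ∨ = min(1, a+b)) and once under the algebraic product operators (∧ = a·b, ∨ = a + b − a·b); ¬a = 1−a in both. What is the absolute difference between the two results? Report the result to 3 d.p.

Under Łukasiewicz:
  NOT γ = 1 − 0.79 = 0.21
  NOT α = 1 − 0.74 = 0.26
  NOT ε = 1 − 0.53 = 0.47
  NOT α OR NOT ε = min(1, a+b) on (0.26, 0.47) = 0.73
  NOT γ OR (NOT α OR NOT ε) = min(1, a+b) on (0.21, 0.73) = 0.94
  → value = 0.9400
Under algebraic product:
  NOT γ = 1 − 0.7900 = 0.2100
  NOT α = 1 − 0.7400 = 0.2600
  NOT ε = 1 − 0.5300 = 0.4700
  NOT α OR NOT ε = a + b − a·b on (0.2600, 0.4700) = 0.6078
  NOT γ OR (NOT α OR NOT ε) = a + b − a·b on (0.2100, 0.6078) = 0.6902
  → value = 0.6902
|0.9400 − 0.6902| = 0.250

0.250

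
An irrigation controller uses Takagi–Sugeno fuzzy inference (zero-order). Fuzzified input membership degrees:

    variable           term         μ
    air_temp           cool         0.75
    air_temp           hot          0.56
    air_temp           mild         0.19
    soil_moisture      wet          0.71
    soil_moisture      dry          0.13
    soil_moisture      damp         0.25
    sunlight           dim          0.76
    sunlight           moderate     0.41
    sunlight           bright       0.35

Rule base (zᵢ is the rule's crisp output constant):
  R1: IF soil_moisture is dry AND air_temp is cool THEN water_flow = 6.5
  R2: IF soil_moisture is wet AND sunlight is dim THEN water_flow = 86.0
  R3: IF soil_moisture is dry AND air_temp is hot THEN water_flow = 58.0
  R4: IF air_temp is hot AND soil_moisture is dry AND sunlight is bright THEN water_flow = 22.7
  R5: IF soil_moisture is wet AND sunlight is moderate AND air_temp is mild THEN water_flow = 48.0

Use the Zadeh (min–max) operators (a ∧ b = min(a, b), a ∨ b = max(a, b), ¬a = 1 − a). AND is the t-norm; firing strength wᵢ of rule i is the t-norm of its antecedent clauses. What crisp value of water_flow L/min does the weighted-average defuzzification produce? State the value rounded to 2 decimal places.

63.19

R1 (z=6.5): dry=0.13, cool=0.75; AND[min(a, b)] → w = 0.13
R2 (z=86.0): wet=0.71, dim=0.76; AND[min(a, b)] → w = 0.71
R3 (z=58.0): dry=0.13, hot=0.56; AND[min(a, b)] → w = 0.13
R4 (z=22.7): hot=0.56, dry=0.13, bright=0.35; AND[min(a, b)] → w = 0.13
R5 (z=48.0): wet=0.71, moderate=0.41, mild=0.19; AND[min(a, b)] → w = 0.19
Weighted average = (0.13·6.5 + 0.71·86.0 + 0.13·58.0 + 0.13·22.7 + 0.19·48.0) / (0.13 + 0.71 + 0.13 + 0.13 + 0.19)
  = 81.5160 / 1.2900 = 63.19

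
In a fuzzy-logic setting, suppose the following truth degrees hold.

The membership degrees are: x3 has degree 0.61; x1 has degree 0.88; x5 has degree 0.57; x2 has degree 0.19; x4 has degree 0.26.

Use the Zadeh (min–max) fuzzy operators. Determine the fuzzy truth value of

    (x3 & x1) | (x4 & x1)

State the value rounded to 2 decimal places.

x3 & x1 = min(a, b) on (0.61, 0.88) = 0.61
x4 & x1 = min(a, b) on (0.26, 0.88) = 0.26
(x3 & x1) | (x4 & x1) = max(a, b) on (0.61, 0.26) = 0.61

0.61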